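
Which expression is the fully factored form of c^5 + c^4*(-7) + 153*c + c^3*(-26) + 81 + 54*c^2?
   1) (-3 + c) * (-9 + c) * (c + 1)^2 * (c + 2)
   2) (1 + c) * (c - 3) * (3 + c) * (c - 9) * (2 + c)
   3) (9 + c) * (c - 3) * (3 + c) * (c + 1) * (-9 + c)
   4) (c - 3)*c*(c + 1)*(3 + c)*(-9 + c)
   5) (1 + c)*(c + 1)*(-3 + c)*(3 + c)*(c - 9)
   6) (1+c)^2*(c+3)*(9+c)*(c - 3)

We need to factor c^5 + c^4*(-7) + 153*c + c^3*(-26) + 81 + 54*c^2.
The factored form is (1 + c)*(c + 1)*(-3 + c)*(3 + c)*(c - 9).
5) (1 + c)*(c + 1)*(-3 + c)*(3 + c)*(c - 9)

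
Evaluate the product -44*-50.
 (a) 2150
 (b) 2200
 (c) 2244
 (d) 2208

-44 * -50 = 2200
b) 2200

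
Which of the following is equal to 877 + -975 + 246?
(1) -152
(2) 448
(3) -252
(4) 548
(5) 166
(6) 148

First: 877 + -975 = -98
Then: -98 + 246 = 148
6) 148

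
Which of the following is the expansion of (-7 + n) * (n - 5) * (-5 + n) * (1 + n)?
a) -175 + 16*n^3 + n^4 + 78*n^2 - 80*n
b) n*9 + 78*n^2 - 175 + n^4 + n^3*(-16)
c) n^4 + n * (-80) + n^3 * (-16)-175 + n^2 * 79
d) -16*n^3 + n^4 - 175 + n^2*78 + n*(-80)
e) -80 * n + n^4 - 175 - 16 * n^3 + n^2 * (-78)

Expanding (-7 + n) * (n - 5) * (-5 + n) * (1 + n):
= -16*n^3 + n^4 - 175 + n^2*78 + n*(-80)
d) -16*n^3 + n^4 - 175 + n^2*78 + n*(-80)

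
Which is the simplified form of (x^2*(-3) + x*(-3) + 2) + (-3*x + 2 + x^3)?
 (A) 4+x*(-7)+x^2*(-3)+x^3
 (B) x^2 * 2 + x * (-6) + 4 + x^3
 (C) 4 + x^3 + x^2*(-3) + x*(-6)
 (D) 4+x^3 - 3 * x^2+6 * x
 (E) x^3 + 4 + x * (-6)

Adding the polynomials and combining like terms:
(x^2*(-3) + x*(-3) + 2) + (-3*x + 2 + x^3)
= 4 + x^3 + x^2*(-3) + x*(-6)
C) 4 + x^3 + x^2*(-3) + x*(-6)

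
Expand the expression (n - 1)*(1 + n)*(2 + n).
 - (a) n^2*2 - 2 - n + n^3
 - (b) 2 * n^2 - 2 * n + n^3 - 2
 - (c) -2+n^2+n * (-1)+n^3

Expanding (n - 1)*(1 + n)*(2 + n):
= n^2*2 - 2 - n + n^3
a) n^2*2 - 2 - n + n^3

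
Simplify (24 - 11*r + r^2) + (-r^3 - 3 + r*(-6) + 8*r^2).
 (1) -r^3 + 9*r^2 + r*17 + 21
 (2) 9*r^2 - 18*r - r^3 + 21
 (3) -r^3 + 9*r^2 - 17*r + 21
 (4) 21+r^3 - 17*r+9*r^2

Adding the polynomials and combining like terms:
(24 - 11*r + r^2) + (-r^3 - 3 + r*(-6) + 8*r^2)
= -r^3 + 9*r^2 - 17*r + 21
3) -r^3 + 9*r^2 - 17*r + 21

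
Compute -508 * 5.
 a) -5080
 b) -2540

-508 * 5 = -2540
b) -2540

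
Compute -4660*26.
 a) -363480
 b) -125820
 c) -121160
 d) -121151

-4660 * 26 = -121160
c) -121160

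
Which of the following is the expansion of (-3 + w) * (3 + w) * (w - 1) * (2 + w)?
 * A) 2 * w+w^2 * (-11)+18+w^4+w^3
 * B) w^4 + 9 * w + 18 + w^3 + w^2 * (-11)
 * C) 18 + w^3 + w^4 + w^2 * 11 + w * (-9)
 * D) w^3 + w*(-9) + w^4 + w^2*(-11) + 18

Expanding (-3 + w) * (3 + w) * (w - 1) * (2 + w):
= w^3 + w*(-9) + w^4 + w^2*(-11) + 18
D) w^3 + w*(-9) + w^4 + w^2*(-11) + 18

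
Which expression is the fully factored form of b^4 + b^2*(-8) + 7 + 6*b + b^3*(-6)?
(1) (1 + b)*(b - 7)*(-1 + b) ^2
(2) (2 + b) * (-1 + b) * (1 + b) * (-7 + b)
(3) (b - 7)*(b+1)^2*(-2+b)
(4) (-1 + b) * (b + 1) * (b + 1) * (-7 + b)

We need to factor b^4 + b^2*(-8) + 7 + 6*b + b^3*(-6).
The factored form is (-1 + b) * (b + 1) * (b + 1) * (-7 + b).
4) (-1 + b) * (b + 1) * (b + 1) * (-7 + b)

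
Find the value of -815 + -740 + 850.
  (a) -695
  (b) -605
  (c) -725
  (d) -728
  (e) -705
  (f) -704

First: -815 + -740 = -1555
Then: -1555 + 850 = -705
e) -705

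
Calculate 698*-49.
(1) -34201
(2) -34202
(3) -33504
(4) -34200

698 * -49 = -34202
2) -34202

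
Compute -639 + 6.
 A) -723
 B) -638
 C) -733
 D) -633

-639 + 6 = -633
D) -633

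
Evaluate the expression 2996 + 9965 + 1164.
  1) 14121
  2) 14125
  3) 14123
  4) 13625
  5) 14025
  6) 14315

First: 2996 + 9965 = 12961
Then: 12961 + 1164 = 14125
2) 14125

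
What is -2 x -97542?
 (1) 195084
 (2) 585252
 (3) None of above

-2 * -97542 = 195084
1) 195084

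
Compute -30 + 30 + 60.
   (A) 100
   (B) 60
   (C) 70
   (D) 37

First: -30 + 30 = 0
Then: 0 + 60 = 60
B) 60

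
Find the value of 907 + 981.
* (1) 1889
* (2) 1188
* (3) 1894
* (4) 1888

907 + 981 = 1888
4) 1888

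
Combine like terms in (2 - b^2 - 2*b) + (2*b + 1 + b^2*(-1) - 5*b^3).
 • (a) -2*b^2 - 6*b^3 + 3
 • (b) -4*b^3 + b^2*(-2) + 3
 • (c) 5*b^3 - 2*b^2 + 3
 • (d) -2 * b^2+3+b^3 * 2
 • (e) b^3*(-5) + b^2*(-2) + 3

Adding the polynomials and combining like terms:
(2 - b^2 - 2*b) + (2*b + 1 + b^2*(-1) - 5*b^3)
= b^3*(-5) + b^2*(-2) + 3
e) b^3*(-5) + b^2*(-2) + 3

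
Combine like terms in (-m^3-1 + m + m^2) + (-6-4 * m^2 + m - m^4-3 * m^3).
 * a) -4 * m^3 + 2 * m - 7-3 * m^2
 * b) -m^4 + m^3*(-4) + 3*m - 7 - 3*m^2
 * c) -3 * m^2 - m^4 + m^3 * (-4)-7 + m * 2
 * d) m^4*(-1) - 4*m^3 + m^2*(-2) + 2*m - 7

Adding the polynomials and combining like terms:
(-m^3 - 1 + m + m^2) + (-6 - 4*m^2 + m - m^4 - 3*m^3)
= -3 * m^2 - m^4 + m^3 * (-4)-7 + m * 2
c) -3 * m^2 - m^4 + m^3 * (-4)-7 + m * 2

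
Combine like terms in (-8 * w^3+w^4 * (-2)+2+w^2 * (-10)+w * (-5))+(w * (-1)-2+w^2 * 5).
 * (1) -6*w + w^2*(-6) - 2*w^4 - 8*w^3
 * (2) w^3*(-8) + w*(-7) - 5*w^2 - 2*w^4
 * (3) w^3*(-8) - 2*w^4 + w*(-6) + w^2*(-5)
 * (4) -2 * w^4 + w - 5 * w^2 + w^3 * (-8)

Adding the polynomials and combining like terms:
(-8*w^3 + w^4*(-2) + 2 + w^2*(-10) + w*(-5)) + (w*(-1) - 2 + w^2*5)
= w^3*(-8) - 2*w^4 + w*(-6) + w^2*(-5)
3) w^3*(-8) - 2*w^4 + w*(-6) + w^2*(-5)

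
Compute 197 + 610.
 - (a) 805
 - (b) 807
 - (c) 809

197 + 610 = 807
b) 807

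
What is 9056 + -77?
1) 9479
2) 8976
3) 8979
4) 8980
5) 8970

9056 + -77 = 8979
3) 8979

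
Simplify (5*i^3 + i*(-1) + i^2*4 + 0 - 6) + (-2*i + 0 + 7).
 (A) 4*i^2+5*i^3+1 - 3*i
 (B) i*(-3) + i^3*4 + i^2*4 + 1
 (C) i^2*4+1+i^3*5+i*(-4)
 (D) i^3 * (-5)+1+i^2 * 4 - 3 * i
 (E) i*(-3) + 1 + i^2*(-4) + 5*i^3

Adding the polynomials and combining like terms:
(5*i^3 + i*(-1) + i^2*4 + 0 - 6) + (-2*i + 0 + 7)
= 4*i^2+5*i^3+1 - 3*i
A) 4*i^2+5*i^3+1 - 3*i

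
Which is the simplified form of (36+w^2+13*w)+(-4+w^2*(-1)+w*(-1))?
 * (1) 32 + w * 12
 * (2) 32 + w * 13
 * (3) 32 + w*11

Adding the polynomials and combining like terms:
(36 + w^2 + 13*w) + (-4 + w^2*(-1) + w*(-1))
= 32 + w * 12
1) 32 + w * 12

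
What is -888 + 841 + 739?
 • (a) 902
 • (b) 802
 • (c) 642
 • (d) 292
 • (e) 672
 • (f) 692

First: -888 + 841 = -47
Then: -47 + 739 = 692
f) 692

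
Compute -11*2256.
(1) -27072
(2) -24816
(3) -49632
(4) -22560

-11 * 2256 = -24816
2) -24816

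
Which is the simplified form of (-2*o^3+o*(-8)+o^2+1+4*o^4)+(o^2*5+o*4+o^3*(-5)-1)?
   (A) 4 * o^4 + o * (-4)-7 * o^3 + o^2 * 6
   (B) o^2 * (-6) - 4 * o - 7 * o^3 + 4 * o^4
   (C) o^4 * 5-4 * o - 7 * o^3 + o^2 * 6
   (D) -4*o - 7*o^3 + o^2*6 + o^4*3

Adding the polynomials and combining like terms:
(-2*o^3 + o*(-8) + o^2 + 1 + 4*o^4) + (o^2*5 + o*4 + o^3*(-5) - 1)
= 4 * o^4 + o * (-4)-7 * o^3 + o^2 * 6
A) 4 * o^4 + o * (-4)-7 * o^3 + o^2 * 6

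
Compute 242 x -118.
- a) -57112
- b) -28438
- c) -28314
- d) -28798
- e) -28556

242 * -118 = -28556
e) -28556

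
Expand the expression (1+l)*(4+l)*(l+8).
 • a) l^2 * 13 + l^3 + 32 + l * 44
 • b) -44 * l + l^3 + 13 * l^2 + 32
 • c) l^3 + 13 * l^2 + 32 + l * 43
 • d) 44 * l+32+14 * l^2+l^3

Expanding (1+l)*(4+l)*(l+8):
= l^2 * 13 + l^3 + 32 + l * 44
a) l^2 * 13 + l^3 + 32 + l * 44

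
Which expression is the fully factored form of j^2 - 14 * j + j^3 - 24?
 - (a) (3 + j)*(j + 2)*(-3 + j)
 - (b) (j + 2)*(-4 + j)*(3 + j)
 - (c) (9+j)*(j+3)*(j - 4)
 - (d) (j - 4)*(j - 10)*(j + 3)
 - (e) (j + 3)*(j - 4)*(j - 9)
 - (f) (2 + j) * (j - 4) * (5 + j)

We need to factor j^2 - 14 * j + j^3 - 24.
The factored form is (j + 2)*(-4 + j)*(3 + j).
b) (j + 2)*(-4 + j)*(3 + j)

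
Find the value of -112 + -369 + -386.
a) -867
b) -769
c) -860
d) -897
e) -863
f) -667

First: -112 + -369 = -481
Then: -481 + -386 = -867
a) -867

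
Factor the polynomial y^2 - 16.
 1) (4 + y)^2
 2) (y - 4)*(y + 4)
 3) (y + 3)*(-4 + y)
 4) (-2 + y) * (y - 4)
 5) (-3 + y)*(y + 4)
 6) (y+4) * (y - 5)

We need to factor y^2 - 16.
The factored form is (y - 4)*(y + 4).
2) (y - 4)*(y + 4)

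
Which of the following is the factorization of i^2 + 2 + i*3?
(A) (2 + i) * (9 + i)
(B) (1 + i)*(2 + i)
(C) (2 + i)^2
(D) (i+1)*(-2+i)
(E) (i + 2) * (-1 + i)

We need to factor i^2 + 2 + i*3.
The factored form is (1 + i)*(2 + i).
B) (1 + i)*(2 + i)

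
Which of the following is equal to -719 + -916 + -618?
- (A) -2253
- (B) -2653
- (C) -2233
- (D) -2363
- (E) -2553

First: -719 + -916 = -1635
Then: -1635 + -618 = -2253
A) -2253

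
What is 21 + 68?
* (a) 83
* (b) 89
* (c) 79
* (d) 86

21 + 68 = 89
b) 89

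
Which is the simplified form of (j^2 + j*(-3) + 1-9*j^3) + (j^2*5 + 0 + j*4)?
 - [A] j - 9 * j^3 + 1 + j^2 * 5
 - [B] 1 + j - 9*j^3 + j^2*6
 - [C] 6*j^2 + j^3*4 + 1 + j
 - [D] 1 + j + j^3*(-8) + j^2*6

Adding the polynomials and combining like terms:
(j^2 + j*(-3) + 1 - 9*j^3) + (j^2*5 + 0 + j*4)
= 1 + j - 9*j^3 + j^2*6
B) 1 + j - 9*j^3 + j^2*6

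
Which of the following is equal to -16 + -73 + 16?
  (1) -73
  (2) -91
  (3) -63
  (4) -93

First: -16 + -73 = -89
Then: -89 + 16 = -73
1) -73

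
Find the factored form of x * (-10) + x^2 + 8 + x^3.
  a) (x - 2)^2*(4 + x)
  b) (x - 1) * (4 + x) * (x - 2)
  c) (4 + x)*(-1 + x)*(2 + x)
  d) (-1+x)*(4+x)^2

We need to factor x * (-10) + x^2 + 8 + x^3.
The factored form is (x - 1) * (4 + x) * (x - 2).
b) (x - 1) * (4 + x) * (x - 2)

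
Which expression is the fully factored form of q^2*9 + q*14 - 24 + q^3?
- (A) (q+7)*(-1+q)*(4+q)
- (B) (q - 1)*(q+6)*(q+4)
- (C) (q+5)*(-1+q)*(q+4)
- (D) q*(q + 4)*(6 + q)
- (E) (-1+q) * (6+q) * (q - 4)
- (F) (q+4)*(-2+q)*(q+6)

We need to factor q^2*9 + q*14 - 24 + q^3.
The factored form is (q - 1)*(q+6)*(q+4).
B) (q - 1)*(q+6)*(q+4)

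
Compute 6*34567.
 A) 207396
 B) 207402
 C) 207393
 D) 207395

6 * 34567 = 207402
B) 207402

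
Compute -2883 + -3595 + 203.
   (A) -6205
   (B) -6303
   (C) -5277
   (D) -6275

First: -2883 + -3595 = -6478
Then: -6478 + 203 = -6275
D) -6275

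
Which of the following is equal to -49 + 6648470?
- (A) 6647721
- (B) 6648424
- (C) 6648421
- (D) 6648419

-49 + 6648470 = 6648421
C) 6648421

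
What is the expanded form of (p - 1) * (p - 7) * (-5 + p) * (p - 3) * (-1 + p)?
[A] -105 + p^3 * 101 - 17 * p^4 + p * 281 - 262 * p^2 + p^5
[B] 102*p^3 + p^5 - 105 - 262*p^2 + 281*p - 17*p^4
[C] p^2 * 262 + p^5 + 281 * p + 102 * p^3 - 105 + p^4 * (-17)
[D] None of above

Expanding (p - 1) * (p - 7) * (-5 + p) * (p - 3) * (-1 + p):
= 102*p^3 + p^5 - 105 - 262*p^2 + 281*p - 17*p^4
B) 102*p^3 + p^5 - 105 - 262*p^2 + 281*p - 17*p^4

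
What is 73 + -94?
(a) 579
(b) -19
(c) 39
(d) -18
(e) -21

73 + -94 = -21
e) -21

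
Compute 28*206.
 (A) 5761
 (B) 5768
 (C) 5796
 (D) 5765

28 * 206 = 5768
B) 5768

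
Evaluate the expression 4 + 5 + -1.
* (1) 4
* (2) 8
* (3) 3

First: 4 + 5 = 9
Then: 9 + -1 = 8
2) 8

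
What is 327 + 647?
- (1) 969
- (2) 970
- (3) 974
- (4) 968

327 + 647 = 974
3) 974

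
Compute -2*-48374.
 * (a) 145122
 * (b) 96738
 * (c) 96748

-2 * -48374 = 96748
c) 96748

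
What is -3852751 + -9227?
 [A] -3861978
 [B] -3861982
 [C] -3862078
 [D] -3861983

-3852751 + -9227 = -3861978
A) -3861978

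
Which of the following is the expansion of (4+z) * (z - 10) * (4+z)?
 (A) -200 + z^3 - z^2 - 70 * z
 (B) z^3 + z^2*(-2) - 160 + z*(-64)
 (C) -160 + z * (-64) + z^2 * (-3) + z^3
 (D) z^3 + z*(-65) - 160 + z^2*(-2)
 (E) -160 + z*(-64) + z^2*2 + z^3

Expanding (4+z) * (z - 10) * (4+z):
= z^3 + z^2*(-2) - 160 + z*(-64)
B) z^3 + z^2*(-2) - 160 + z*(-64)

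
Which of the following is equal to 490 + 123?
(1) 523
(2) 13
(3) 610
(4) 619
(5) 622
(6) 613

490 + 123 = 613
6) 613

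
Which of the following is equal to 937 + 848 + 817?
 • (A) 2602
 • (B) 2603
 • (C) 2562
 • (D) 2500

First: 937 + 848 = 1785
Then: 1785 + 817 = 2602
A) 2602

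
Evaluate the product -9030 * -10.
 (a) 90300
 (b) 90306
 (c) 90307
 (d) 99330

-9030 * -10 = 90300
a) 90300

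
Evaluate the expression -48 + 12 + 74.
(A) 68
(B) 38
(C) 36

First: -48 + 12 = -36
Then: -36 + 74 = 38
B) 38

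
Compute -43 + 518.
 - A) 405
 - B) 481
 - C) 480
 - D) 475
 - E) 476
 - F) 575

-43 + 518 = 475
D) 475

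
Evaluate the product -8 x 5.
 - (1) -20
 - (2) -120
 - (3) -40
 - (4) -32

-8 * 5 = -40
3) -40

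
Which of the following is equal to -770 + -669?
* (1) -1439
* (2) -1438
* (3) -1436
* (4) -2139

-770 + -669 = -1439
1) -1439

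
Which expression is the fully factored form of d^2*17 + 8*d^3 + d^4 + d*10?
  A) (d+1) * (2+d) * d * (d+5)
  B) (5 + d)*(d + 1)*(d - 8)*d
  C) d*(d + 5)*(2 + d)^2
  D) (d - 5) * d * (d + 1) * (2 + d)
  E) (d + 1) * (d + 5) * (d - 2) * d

We need to factor d^2*17 + 8*d^3 + d^4 + d*10.
The factored form is (d+1) * (2+d) * d * (d+5).
A) (d+1) * (2+d) * d * (d+5)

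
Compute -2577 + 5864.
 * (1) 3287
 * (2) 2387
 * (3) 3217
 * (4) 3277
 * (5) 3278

-2577 + 5864 = 3287
1) 3287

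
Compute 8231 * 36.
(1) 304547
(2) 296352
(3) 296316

8231 * 36 = 296316
3) 296316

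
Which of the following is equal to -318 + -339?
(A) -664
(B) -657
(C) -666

-318 + -339 = -657
B) -657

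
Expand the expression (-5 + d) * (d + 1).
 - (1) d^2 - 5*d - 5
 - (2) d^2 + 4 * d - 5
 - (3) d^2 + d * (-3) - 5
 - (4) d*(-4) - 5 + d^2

Expanding (-5 + d) * (d + 1):
= d*(-4) - 5 + d^2
4) d*(-4) - 5 + d^2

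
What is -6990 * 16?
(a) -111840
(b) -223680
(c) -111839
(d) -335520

-6990 * 16 = -111840
a) -111840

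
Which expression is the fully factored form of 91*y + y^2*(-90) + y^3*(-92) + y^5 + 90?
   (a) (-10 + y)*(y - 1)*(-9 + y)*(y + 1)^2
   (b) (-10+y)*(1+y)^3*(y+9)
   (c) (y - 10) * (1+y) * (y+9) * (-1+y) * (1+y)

We need to factor 91*y + y^2*(-90) + y^3*(-92) + y^5 + 90.
The factored form is (y - 10) * (1+y) * (y+9) * (-1+y) * (1+y).
c) (y - 10) * (1+y) * (y+9) * (-1+y) * (1+y)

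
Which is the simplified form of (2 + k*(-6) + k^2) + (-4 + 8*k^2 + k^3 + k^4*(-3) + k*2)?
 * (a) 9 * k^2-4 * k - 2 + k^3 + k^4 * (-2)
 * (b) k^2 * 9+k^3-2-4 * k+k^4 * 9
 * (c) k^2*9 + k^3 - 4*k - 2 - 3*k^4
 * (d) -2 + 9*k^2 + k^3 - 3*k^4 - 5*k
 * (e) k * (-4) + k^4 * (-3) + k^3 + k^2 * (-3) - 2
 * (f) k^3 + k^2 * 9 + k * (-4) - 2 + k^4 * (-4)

Adding the polynomials and combining like terms:
(2 + k*(-6) + k^2) + (-4 + 8*k^2 + k^3 + k^4*(-3) + k*2)
= k^2*9 + k^3 - 4*k - 2 - 3*k^4
c) k^2*9 + k^3 - 4*k - 2 - 3*k^4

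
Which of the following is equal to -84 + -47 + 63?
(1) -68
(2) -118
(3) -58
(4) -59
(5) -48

First: -84 + -47 = -131
Then: -131 + 63 = -68
1) -68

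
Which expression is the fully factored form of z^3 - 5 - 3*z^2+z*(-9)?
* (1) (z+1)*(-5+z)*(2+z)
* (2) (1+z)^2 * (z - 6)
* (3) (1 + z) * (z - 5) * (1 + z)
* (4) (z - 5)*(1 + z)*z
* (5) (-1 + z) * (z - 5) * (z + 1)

We need to factor z^3 - 5 - 3*z^2+z*(-9).
The factored form is (1 + z) * (z - 5) * (1 + z).
3) (1 + z) * (z - 5) * (1 + z)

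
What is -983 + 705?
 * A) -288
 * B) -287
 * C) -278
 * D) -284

-983 + 705 = -278
C) -278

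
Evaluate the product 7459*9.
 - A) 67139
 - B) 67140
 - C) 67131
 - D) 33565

7459 * 9 = 67131
C) 67131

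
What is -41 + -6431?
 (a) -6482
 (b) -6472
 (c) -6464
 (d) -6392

-41 + -6431 = -6472
b) -6472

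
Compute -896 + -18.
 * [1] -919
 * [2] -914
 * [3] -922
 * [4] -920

-896 + -18 = -914
2) -914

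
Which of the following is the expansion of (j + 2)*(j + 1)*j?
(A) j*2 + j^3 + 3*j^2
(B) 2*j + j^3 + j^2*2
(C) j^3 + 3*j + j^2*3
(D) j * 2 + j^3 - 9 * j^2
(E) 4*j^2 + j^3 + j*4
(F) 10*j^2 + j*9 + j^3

Expanding (j + 2)*(j + 1)*j:
= j*2 + j^3 + 3*j^2
A) j*2 + j^3 + 3*j^2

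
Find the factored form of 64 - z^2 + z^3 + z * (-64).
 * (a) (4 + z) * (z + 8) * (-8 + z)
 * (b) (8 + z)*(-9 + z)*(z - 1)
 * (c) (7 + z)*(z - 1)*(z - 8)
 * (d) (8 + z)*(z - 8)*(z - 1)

We need to factor 64 - z^2 + z^3 + z * (-64).
The factored form is (8 + z)*(z - 8)*(z - 1).
d) (8 + z)*(z - 8)*(z - 1)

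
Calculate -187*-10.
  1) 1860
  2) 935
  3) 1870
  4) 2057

-187 * -10 = 1870
3) 1870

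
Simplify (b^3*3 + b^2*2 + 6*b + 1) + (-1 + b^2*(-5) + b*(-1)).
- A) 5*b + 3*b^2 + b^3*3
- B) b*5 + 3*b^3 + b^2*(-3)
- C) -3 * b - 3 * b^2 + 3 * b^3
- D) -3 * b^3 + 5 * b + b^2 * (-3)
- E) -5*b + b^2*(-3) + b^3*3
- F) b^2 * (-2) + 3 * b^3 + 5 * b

Adding the polynomials and combining like terms:
(b^3*3 + b^2*2 + 6*b + 1) + (-1 + b^2*(-5) + b*(-1))
= b*5 + 3*b^3 + b^2*(-3)
B) b*5 + 3*b^3 + b^2*(-3)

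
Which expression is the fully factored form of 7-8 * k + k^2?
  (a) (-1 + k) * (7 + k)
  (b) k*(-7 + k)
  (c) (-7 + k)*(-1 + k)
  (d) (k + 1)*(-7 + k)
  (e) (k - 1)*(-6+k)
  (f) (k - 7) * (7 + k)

We need to factor 7-8 * k + k^2.
The factored form is (-7 + k)*(-1 + k).
c) (-7 + k)*(-1 + k)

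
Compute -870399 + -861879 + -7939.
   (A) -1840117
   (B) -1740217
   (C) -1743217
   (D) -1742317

First: -870399 + -861879 = -1732278
Then: -1732278 + -7939 = -1740217
B) -1740217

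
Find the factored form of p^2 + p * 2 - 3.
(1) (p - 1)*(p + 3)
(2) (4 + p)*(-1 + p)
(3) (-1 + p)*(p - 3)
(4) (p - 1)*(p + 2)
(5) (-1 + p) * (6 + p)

We need to factor p^2 + p * 2 - 3.
The factored form is (p - 1)*(p + 3).
1) (p - 1)*(p + 3)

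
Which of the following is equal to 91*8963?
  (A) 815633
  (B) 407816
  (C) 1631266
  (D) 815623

91 * 8963 = 815633
A) 815633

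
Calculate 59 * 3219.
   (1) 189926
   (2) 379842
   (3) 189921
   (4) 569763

59 * 3219 = 189921
3) 189921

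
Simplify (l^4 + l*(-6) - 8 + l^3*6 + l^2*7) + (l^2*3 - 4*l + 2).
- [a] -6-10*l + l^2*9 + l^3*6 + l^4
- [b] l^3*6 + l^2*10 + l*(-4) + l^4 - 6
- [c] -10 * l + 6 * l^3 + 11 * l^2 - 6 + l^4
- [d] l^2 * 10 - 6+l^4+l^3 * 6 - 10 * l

Adding the polynomials and combining like terms:
(l^4 + l*(-6) - 8 + l^3*6 + l^2*7) + (l^2*3 - 4*l + 2)
= l^2 * 10 - 6+l^4+l^3 * 6 - 10 * l
d) l^2 * 10 - 6+l^4+l^3 * 6 - 10 * l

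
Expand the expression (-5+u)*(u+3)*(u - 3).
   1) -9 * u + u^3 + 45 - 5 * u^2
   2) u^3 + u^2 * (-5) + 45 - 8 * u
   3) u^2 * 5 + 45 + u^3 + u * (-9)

Expanding (-5+u)*(u+3)*(u - 3):
= -9 * u + u^3 + 45 - 5 * u^2
1) -9 * u + u^3 + 45 - 5 * u^2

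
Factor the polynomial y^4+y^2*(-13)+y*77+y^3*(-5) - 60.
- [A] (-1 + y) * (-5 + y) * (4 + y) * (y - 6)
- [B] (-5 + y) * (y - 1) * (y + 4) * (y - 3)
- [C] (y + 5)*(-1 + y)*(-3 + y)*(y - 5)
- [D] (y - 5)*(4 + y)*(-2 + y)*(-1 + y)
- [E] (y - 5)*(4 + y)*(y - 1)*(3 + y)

We need to factor y^4+y^2*(-13)+y*77+y^3*(-5) - 60.
The factored form is (-5 + y) * (y - 1) * (y + 4) * (y - 3).
B) (-5 + y) * (y - 1) * (y + 4) * (y - 3)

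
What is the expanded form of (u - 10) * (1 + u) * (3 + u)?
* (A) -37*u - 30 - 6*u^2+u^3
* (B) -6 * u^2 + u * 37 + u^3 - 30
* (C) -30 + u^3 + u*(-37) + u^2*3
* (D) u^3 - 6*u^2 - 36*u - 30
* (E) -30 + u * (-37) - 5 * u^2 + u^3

Expanding (u - 10) * (1 + u) * (3 + u):
= -37*u - 30 - 6*u^2+u^3
A) -37*u - 30 - 6*u^2+u^3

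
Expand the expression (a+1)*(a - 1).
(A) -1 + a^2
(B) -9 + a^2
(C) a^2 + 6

Expanding (a+1)*(a - 1):
= -1 + a^2
A) -1 + a^2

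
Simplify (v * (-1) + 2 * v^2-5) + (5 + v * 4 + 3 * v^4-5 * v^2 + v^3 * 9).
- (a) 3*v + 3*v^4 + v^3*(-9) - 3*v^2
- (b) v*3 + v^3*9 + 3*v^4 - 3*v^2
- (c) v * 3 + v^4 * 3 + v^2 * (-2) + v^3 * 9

Adding the polynomials and combining like terms:
(v*(-1) + 2*v^2 - 5) + (5 + v*4 + 3*v^4 - 5*v^2 + v^3*9)
= v*3 + v^3*9 + 3*v^4 - 3*v^2
b) v*3 + v^3*9 + 3*v^4 - 3*v^2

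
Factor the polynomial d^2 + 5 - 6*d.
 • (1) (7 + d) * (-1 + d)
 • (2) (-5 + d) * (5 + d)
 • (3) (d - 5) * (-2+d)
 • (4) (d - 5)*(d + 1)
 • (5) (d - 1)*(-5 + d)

We need to factor d^2 + 5 - 6*d.
The factored form is (d - 1)*(-5 + d).
5) (d - 1)*(-5 + d)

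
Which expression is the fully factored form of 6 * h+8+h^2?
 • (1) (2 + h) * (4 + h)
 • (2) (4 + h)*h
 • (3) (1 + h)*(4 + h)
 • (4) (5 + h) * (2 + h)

We need to factor 6 * h+8+h^2.
The factored form is (2 + h) * (4 + h).
1) (2 + h) * (4 + h)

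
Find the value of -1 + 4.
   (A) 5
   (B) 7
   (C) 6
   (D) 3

-1 + 4 = 3
D) 3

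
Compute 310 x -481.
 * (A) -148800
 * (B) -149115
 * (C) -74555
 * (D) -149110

310 * -481 = -149110
D) -149110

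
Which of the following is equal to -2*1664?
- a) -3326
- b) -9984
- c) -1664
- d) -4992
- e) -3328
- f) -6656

-2 * 1664 = -3328
e) -3328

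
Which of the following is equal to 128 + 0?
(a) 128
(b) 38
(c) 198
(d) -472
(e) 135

128 + 0 = 128
a) 128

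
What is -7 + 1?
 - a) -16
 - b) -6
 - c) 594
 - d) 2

-7 + 1 = -6
b) -6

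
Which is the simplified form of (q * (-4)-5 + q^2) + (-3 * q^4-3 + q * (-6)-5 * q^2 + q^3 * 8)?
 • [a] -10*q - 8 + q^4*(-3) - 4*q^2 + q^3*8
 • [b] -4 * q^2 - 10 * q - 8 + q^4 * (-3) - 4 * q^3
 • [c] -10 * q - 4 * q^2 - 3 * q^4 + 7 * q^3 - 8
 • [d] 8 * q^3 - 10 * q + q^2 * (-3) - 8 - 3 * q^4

Adding the polynomials and combining like terms:
(q*(-4) - 5 + q^2) + (-3*q^4 - 3 + q*(-6) - 5*q^2 + q^3*8)
= -10*q - 8 + q^4*(-3) - 4*q^2 + q^3*8
a) -10*q - 8 + q^4*(-3) - 4*q^2 + q^3*8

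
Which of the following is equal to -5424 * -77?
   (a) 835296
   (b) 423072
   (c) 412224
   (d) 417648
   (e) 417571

-5424 * -77 = 417648
d) 417648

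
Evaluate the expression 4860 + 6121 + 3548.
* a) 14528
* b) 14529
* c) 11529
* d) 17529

First: 4860 + 6121 = 10981
Then: 10981 + 3548 = 14529
b) 14529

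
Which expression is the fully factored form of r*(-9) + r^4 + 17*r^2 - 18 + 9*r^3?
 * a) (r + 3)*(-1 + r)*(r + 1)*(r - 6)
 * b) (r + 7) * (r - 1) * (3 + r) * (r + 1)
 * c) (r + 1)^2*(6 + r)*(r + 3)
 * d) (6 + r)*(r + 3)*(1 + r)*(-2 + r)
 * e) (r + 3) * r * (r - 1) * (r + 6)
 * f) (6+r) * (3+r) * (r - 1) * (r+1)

We need to factor r*(-9) + r^4 + 17*r^2 - 18 + 9*r^3.
The factored form is (6+r) * (3+r) * (r - 1) * (r+1).
f) (6+r) * (3+r) * (r - 1) * (r+1)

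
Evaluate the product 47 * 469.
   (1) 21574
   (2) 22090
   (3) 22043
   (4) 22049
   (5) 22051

47 * 469 = 22043
3) 22043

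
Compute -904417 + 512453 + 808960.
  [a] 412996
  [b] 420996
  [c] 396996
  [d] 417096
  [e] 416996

First: -904417 + 512453 = -391964
Then: -391964 + 808960 = 416996
e) 416996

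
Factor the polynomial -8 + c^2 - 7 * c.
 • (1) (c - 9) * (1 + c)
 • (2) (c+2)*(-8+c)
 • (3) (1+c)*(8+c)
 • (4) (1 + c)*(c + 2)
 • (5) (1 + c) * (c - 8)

We need to factor -8 + c^2 - 7 * c.
The factored form is (1 + c) * (c - 8).
5) (1 + c) * (c - 8)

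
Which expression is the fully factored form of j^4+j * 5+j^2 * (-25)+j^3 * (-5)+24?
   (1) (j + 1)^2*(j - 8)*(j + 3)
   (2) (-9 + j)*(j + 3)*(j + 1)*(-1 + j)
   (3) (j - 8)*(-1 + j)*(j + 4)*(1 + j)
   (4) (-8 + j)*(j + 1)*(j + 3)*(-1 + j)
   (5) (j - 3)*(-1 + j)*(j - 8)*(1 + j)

We need to factor j^4+j * 5+j^2 * (-25)+j^3 * (-5)+24.
The factored form is (-8 + j)*(j + 1)*(j + 3)*(-1 + j).
4) (-8 + j)*(j + 1)*(j + 3)*(-1 + j)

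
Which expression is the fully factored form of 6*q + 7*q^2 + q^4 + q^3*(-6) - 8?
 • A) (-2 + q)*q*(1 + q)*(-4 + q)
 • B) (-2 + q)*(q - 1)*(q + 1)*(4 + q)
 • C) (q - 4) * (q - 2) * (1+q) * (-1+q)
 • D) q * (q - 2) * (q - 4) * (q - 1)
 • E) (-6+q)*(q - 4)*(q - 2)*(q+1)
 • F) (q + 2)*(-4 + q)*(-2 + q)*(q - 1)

We need to factor 6*q + 7*q^2 + q^4 + q^3*(-6) - 8.
The factored form is (q - 4) * (q - 2) * (1+q) * (-1+q).
C) (q - 4) * (q - 2) * (1+q) * (-1+q)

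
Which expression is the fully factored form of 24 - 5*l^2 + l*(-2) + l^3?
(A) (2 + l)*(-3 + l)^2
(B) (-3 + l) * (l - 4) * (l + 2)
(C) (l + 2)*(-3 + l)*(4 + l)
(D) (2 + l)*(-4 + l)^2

We need to factor 24 - 5*l^2 + l*(-2) + l^3.
The factored form is (-3 + l) * (l - 4) * (l + 2).
B) (-3 + l) * (l - 4) * (l + 2)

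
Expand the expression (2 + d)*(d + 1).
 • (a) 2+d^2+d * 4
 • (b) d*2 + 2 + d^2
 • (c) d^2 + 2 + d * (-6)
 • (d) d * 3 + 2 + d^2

Expanding (2 + d)*(d + 1):
= d * 3 + 2 + d^2
d) d * 3 + 2 + d^2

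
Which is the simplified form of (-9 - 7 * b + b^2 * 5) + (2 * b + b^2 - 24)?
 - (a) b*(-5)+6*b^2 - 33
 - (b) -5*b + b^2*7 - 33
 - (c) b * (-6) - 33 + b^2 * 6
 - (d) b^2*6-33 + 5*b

Adding the polynomials and combining like terms:
(-9 - 7*b + b^2*5) + (2*b + b^2 - 24)
= b*(-5)+6*b^2 - 33
a) b*(-5)+6*b^2 - 33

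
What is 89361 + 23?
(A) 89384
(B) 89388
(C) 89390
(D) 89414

89361 + 23 = 89384
A) 89384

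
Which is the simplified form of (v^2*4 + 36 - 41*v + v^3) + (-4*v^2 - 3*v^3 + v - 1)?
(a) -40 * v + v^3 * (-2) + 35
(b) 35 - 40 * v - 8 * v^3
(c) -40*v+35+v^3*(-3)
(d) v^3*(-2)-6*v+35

Adding the polynomials and combining like terms:
(v^2*4 + 36 - 41*v + v^3) + (-4*v^2 - 3*v^3 + v - 1)
= -40 * v + v^3 * (-2) + 35
a) -40 * v + v^3 * (-2) + 35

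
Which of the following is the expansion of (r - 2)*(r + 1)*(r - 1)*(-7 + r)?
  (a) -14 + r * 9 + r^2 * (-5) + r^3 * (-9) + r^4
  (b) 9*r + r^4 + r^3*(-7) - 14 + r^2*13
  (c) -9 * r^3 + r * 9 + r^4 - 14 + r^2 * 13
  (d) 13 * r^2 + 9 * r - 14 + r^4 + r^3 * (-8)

Expanding (r - 2)*(r + 1)*(r - 1)*(-7 + r):
= -9 * r^3 + r * 9 + r^4 - 14 + r^2 * 13
c) -9 * r^3 + r * 9 + r^4 - 14 + r^2 * 13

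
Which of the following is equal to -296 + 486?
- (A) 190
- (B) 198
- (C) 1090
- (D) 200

-296 + 486 = 190
A) 190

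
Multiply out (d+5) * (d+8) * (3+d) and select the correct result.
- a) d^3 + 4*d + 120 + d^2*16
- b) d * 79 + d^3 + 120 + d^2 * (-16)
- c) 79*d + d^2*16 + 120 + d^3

Expanding (d+5) * (d+8) * (3+d):
= 79*d + d^2*16 + 120 + d^3
c) 79*d + d^2*16 + 120 + d^3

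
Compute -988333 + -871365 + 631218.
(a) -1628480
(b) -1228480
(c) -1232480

First: -988333 + -871365 = -1859698
Then: -1859698 + 631218 = -1228480
b) -1228480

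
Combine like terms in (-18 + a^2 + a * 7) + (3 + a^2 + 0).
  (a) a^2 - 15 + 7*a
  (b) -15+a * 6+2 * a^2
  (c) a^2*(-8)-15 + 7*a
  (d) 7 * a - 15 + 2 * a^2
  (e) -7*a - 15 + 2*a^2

Adding the polynomials and combining like terms:
(-18 + a^2 + a*7) + (3 + a^2 + 0)
= 7 * a - 15 + 2 * a^2
d) 7 * a - 15 + 2 * a^2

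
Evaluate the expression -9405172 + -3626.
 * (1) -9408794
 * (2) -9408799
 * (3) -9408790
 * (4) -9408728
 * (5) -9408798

-9405172 + -3626 = -9408798
5) -9408798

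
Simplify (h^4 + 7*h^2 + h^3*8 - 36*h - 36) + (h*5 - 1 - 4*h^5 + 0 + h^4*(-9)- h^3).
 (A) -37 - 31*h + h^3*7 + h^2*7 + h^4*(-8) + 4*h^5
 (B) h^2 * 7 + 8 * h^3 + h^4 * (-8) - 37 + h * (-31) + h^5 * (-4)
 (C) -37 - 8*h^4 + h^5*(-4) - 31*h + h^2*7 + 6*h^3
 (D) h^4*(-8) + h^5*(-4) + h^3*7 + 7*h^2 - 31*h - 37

Adding the polynomials and combining like terms:
(h^4 + 7*h^2 + h^3*8 - 36*h - 36) + (h*5 - 1 - 4*h^5 + 0 + h^4*(-9) - h^3)
= h^4*(-8) + h^5*(-4) + h^3*7 + 7*h^2 - 31*h - 37
D) h^4*(-8) + h^5*(-4) + h^3*7 + 7*h^2 - 31*h - 37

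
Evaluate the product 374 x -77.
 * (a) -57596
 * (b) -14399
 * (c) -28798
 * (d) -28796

374 * -77 = -28798
c) -28798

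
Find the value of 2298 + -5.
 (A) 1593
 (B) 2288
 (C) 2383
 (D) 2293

2298 + -5 = 2293
D) 2293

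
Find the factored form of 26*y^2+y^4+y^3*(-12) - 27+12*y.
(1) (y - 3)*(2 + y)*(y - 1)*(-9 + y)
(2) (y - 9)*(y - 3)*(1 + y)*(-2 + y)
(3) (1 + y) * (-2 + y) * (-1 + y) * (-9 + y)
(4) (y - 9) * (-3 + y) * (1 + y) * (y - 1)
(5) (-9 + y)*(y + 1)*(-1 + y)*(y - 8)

We need to factor 26*y^2+y^4+y^3*(-12) - 27+12*y.
The factored form is (y - 9) * (-3 + y) * (1 + y) * (y - 1).
4) (y - 9) * (-3 + y) * (1 + y) * (y - 1)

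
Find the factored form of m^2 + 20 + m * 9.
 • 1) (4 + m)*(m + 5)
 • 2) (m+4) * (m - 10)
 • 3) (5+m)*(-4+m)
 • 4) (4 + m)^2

We need to factor m^2 + 20 + m * 9.
The factored form is (4 + m)*(m + 5).
1) (4 + m)*(m + 5)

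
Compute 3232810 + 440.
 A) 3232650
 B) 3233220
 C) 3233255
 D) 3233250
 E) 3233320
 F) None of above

3232810 + 440 = 3233250
D) 3233250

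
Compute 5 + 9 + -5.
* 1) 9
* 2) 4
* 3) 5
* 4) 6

First: 5 + 9 = 14
Then: 14 + -5 = 9
1) 9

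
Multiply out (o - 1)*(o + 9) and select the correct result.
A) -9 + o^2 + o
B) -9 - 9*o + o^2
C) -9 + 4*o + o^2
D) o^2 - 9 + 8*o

Expanding (o - 1)*(o + 9):
= o^2 - 9 + 8*o
D) o^2 - 9 + 8*o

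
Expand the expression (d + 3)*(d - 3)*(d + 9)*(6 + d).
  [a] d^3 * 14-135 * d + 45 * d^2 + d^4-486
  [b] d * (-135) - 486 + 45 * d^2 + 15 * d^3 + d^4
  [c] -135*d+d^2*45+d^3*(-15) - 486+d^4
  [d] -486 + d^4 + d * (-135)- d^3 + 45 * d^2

Expanding (d + 3)*(d - 3)*(d + 9)*(6 + d):
= d * (-135) - 486 + 45 * d^2 + 15 * d^3 + d^4
b) d * (-135) - 486 + 45 * d^2 + 15 * d^3 + d^4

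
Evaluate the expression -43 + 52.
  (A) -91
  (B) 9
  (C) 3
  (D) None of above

-43 + 52 = 9
B) 9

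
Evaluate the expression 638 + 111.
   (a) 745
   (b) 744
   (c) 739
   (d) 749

638 + 111 = 749
d) 749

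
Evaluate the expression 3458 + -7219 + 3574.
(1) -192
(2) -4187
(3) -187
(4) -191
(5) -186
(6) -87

First: 3458 + -7219 = -3761
Then: -3761 + 3574 = -187
3) -187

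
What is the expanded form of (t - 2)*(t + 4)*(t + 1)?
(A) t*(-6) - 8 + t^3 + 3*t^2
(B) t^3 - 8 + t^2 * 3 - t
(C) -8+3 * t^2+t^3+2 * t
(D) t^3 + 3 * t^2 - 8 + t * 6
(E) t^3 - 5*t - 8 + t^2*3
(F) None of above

Expanding (t - 2)*(t + 4)*(t + 1):
= t*(-6) - 8 + t^3 + 3*t^2
A) t*(-6) - 8 + t^3 + 3*t^2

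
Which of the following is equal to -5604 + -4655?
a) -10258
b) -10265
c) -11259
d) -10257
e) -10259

-5604 + -4655 = -10259
e) -10259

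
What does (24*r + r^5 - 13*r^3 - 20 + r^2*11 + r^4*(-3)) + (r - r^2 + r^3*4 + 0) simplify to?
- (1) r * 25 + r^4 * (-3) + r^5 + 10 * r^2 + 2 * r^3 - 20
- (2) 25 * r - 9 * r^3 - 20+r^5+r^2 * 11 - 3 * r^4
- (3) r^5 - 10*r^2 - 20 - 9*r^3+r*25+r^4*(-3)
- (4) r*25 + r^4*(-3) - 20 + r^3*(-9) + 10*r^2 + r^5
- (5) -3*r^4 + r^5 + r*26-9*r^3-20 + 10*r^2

Adding the polynomials and combining like terms:
(24*r + r^5 - 13*r^3 - 20 + r^2*11 + r^4*(-3)) + (r - r^2 + r^3*4 + 0)
= r*25 + r^4*(-3) - 20 + r^3*(-9) + 10*r^2 + r^5
4) r*25 + r^4*(-3) - 20 + r^3*(-9) + 10*r^2 + r^5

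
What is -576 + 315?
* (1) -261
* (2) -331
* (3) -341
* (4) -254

-576 + 315 = -261
1) -261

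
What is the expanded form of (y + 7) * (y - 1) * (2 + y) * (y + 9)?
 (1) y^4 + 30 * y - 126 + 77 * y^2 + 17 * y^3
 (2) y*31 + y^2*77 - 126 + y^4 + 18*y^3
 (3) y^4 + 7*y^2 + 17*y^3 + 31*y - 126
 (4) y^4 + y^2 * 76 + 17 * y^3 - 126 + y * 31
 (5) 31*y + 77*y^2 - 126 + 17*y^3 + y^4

Expanding (y + 7) * (y - 1) * (2 + y) * (y + 9):
= 31*y + 77*y^2 - 126 + 17*y^3 + y^4
5) 31*y + 77*y^2 - 126 + 17*y^3 + y^4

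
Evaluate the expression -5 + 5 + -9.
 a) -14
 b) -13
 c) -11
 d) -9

First: -5 + 5 = 0
Then: 0 + -9 = -9
d) -9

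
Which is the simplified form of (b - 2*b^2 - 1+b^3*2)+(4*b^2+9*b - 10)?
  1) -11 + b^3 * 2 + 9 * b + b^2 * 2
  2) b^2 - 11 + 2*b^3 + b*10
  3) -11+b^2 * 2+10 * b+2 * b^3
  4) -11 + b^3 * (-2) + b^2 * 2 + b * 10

Adding the polynomials and combining like terms:
(b - 2*b^2 - 1 + b^3*2) + (4*b^2 + 9*b - 10)
= -11+b^2 * 2+10 * b+2 * b^3
3) -11+b^2 * 2+10 * b+2 * b^3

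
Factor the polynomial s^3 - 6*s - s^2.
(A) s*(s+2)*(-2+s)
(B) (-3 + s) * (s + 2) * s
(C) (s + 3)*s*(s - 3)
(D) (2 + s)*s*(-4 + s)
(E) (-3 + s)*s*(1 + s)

We need to factor s^3 - 6*s - s^2.
The factored form is (-3 + s) * (s + 2) * s.
B) (-3 + s) * (s + 2) * s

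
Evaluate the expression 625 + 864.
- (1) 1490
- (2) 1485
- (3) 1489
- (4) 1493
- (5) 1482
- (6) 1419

625 + 864 = 1489
3) 1489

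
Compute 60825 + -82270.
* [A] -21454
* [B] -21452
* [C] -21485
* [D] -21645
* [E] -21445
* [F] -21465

60825 + -82270 = -21445
E) -21445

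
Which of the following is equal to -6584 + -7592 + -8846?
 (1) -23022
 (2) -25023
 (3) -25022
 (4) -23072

First: -6584 + -7592 = -14176
Then: -14176 + -8846 = -23022
1) -23022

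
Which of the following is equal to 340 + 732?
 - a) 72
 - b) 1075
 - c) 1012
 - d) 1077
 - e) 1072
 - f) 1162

340 + 732 = 1072
e) 1072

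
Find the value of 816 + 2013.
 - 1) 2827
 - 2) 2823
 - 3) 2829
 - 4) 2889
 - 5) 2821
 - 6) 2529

816 + 2013 = 2829
3) 2829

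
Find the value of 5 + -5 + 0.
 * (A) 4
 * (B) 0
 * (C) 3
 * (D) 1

First: 5 + -5 = 0
Then: 0 + 0 = 0
B) 0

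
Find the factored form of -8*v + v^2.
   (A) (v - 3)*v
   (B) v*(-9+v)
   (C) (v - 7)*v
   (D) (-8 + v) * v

We need to factor -8*v + v^2.
The factored form is (-8 + v) * v.
D) (-8 + v) * v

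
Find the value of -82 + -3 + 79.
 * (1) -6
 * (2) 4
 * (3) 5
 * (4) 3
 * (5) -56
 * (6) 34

First: -82 + -3 = -85
Then: -85 + 79 = -6
1) -6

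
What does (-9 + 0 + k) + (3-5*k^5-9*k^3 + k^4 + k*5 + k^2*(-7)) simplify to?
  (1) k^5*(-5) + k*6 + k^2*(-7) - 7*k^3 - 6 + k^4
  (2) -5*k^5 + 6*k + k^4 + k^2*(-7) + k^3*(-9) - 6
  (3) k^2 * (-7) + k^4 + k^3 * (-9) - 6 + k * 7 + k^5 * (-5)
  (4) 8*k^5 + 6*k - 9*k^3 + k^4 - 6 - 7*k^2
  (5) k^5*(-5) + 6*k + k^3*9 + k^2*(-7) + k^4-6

Adding the polynomials and combining like terms:
(-9 + 0 + k) + (3 - 5*k^5 - 9*k^3 + k^4 + k*5 + k^2*(-7))
= -5*k^5 + 6*k + k^4 + k^2*(-7) + k^3*(-9) - 6
2) -5*k^5 + 6*k + k^4 + k^2*(-7) + k^3*(-9) - 6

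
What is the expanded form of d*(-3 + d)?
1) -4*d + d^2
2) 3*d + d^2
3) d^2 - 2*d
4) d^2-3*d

Expanding d*(-3 + d):
= d^2-3*d
4) d^2-3*d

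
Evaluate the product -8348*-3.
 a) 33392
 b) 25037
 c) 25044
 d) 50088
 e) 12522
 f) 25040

-8348 * -3 = 25044
c) 25044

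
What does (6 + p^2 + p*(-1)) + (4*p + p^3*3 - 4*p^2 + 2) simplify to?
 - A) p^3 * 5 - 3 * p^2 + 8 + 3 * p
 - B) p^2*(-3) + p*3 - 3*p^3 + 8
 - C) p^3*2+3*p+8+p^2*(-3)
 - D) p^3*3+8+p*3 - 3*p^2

Adding the polynomials and combining like terms:
(6 + p^2 + p*(-1)) + (4*p + p^3*3 - 4*p^2 + 2)
= p^3*3+8+p*3 - 3*p^2
D) p^3*3+8+p*3 - 3*p^2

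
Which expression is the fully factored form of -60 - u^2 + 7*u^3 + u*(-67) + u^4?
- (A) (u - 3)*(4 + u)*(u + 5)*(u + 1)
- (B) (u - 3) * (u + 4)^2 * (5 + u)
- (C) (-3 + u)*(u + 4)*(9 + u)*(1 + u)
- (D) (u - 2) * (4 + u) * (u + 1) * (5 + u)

We need to factor -60 - u^2 + 7*u^3 + u*(-67) + u^4.
The factored form is (u - 3)*(4 + u)*(u + 5)*(u + 1).
A) (u - 3)*(4 + u)*(u + 5)*(u + 1)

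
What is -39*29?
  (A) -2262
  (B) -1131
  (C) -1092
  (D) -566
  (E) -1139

-39 * 29 = -1131
B) -1131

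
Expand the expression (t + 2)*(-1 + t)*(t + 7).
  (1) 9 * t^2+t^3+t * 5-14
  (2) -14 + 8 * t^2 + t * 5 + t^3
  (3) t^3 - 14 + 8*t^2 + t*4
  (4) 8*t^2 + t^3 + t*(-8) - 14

Expanding (t + 2)*(-1 + t)*(t + 7):
= -14 + 8 * t^2 + t * 5 + t^3
2) -14 + 8 * t^2 + t * 5 + t^3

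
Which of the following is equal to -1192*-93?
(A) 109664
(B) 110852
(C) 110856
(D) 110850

-1192 * -93 = 110856
C) 110856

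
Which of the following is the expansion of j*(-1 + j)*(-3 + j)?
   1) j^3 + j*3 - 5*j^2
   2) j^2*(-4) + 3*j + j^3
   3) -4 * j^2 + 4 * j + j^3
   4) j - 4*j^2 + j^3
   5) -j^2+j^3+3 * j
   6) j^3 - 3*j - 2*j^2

Expanding j*(-1 + j)*(-3 + j):
= j^2*(-4) + 3*j + j^3
2) j^2*(-4) + 3*j + j^3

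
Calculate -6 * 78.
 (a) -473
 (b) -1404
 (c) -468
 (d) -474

-6 * 78 = -468
c) -468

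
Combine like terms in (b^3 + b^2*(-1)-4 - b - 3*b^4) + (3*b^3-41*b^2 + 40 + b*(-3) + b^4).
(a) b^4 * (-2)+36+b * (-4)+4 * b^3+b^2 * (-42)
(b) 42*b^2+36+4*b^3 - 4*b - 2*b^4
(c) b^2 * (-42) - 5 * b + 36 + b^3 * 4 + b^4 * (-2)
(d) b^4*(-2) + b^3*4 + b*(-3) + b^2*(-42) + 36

Adding the polynomials and combining like terms:
(b^3 + b^2*(-1) - 4 - b - 3*b^4) + (3*b^3 - 41*b^2 + 40 + b*(-3) + b^4)
= b^4 * (-2)+36+b * (-4)+4 * b^3+b^2 * (-42)
a) b^4 * (-2)+36+b * (-4)+4 * b^3+b^2 * (-42)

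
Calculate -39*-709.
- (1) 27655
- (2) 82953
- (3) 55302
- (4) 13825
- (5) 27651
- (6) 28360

-39 * -709 = 27651
5) 27651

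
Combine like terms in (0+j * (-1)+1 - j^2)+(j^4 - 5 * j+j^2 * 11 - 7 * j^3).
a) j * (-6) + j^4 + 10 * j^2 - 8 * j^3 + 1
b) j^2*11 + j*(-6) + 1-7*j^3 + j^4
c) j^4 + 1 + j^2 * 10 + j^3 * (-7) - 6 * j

Adding the polynomials and combining like terms:
(0 + j*(-1) + 1 - j^2) + (j^4 - 5*j + j^2*11 - 7*j^3)
= j^4 + 1 + j^2 * 10 + j^3 * (-7) - 6 * j
c) j^4 + 1 + j^2 * 10 + j^3 * (-7) - 6 * j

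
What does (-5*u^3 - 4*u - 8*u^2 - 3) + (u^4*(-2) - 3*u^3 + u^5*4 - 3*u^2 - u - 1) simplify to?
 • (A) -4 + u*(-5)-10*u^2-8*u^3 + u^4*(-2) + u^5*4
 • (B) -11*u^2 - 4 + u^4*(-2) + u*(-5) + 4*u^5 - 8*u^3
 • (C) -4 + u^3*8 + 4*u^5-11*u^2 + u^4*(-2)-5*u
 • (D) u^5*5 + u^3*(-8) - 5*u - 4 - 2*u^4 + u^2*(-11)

Adding the polynomials and combining like terms:
(-5*u^3 - 4*u - 8*u^2 - 3) + (u^4*(-2) - 3*u^3 + u^5*4 - 3*u^2 - u - 1)
= -11*u^2 - 4 + u^4*(-2) + u*(-5) + 4*u^5 - 8*u^3
B) -11*u^2 - 4 + u^4*(-2) + u*(-5) + 4*u^5 - 8*u^3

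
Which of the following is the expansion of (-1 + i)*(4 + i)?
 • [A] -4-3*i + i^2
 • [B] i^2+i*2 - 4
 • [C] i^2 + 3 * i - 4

Expanding (-1 + i)*(4 + i):
= i^2 + 3 * i - 4
C) i^2 + 3 * i - 4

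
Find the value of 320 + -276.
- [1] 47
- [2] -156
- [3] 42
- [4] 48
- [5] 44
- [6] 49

320 + -276 = 44
5) 44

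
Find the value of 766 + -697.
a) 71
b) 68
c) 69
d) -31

766 + -697 = 69
c) 69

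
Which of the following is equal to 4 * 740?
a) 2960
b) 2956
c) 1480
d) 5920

4 * 740 = 2960
a) 2960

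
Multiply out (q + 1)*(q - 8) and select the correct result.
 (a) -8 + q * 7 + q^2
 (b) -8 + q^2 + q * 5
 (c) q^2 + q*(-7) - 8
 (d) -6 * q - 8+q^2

Expanding (q + 1)*(q - 8):
= q^2 + q*(-7) - 8
c) q^2 + q*(-7) - 8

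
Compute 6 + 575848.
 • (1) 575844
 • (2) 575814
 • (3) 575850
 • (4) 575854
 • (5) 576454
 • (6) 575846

6 + 575848 = 575854
4) 575854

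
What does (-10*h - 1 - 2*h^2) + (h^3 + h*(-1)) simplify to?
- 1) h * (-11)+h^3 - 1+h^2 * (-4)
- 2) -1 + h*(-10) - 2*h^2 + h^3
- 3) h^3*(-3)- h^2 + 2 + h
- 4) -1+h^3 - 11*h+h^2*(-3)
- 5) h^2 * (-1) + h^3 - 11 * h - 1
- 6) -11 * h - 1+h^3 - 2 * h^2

Adding the polynomials and combining like terms:
(-10*h - 1 - 2*h^2) + (h^3 + h*(-1))
= -11 * h - 1+h^3 - 2 * h^2
6) -11 * h - 1+h^3 - 2 * h^2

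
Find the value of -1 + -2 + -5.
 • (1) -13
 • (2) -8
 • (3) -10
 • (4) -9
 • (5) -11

First: -1 + -2 = -3
Then: -3 + -5 = -8
2) -8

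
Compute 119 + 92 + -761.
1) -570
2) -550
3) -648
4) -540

First: 119 + 92 = 211
Then: 211 + -761 = -550
2) -550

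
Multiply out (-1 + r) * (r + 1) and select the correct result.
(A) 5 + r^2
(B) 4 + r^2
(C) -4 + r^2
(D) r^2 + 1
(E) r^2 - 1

Expanding (-1 + r) * (r + 1):
= r^2 - 1
E) r^2 - 1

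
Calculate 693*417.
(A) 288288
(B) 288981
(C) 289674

693 * 417 = 288981
B) 288981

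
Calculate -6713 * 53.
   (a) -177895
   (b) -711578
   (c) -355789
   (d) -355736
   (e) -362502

-6713 * 53 = -355789
c) -355789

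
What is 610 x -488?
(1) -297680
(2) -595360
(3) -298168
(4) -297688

610 * -488 = -297680
1) -297680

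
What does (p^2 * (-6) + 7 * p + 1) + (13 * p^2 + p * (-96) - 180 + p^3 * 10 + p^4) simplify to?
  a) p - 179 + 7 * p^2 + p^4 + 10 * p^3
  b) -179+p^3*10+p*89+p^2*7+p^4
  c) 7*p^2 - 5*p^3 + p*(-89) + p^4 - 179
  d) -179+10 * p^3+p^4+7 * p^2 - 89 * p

Adding the polynomials and combining like terms:
(p^2*(-6) + 7*p + 1) + (13*p^2 + p*(-96) - 180 + p^3*10 + p^4)
= -179+10 * p^3+p^4+7 * p^2 - 89 * p
d) -179+10 * p^3+p^4+7 * p^2 - 89 * p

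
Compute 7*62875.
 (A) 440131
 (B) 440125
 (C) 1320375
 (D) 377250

7 * 62875 = 440125
B) 440125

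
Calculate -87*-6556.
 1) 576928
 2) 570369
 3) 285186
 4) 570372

-87 * -6556 = 570372
4) 570372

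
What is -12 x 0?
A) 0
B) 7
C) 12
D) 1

-12 * 0 = 0
A) 0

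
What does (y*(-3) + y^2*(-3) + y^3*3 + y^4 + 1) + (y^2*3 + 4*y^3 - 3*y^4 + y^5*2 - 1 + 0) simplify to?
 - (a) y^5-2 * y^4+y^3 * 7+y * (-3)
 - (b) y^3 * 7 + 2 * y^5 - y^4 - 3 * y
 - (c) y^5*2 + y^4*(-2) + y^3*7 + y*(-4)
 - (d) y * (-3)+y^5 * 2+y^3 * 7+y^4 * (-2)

Adding the polynomials and combining like terms:
(y*(-3) + y^2*(-3) + y^3*3 + y^4 + 1) + (y^2*3 + 4*y^3 - 3*y^4 + y^5*2 - 1 + 0)
= y * (-3)+y^5 * 2+y^3 * 7+y^4 * (-2)
d) y * (-3)+y^5 * 2+y^3 * 7+y^4 * (-2)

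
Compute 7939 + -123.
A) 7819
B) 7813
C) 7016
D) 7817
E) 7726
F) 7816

7939 + -123 = 7816
F) 7816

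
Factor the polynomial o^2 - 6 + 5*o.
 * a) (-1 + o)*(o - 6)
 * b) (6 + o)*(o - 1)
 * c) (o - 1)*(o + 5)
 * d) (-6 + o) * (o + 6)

We need to factor o^2 - 6 + 5*o.
The factored form is (6 + o)*(o - 1).
b) (6 + o)*(o - 1)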